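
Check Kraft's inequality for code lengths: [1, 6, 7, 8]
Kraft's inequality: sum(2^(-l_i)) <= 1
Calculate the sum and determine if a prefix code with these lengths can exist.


Sum = 2^(-1) + 2^(-6) + 2^(-7) + 2^(-8)
    = 0.5 + 0.015625 + 0.0078125 + 0.00390625
    = 135/256 = 0.52734375
Since 0.52734375 <= 1, Kraft's inequality IS satisfied.
A prefix code with these lengths CAN exist.

Kraft sum = 0.52734375. Satisfied.


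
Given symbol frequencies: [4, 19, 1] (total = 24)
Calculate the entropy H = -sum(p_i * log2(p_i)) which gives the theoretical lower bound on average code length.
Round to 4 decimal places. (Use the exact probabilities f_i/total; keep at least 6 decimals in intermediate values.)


Per-symbol terms -p_i * log2(p_i) with p_i = f_i/24:
  p = 4/24 = 0.166667: log2(p) = -2.584963, -p*log2(p) = 0.430827
  p = 19/24 = 0.791667: log2(p) = -0.337035, -p*log2(p) = 0.266819
  p = 1/24 = 0.041667: log2(p) = -4.584963, -p*log2(p) = 0.191040
H = 0.430827 + 0.266819 + 0.191040 = 0.888686

H = 0.8887 bits/symbol


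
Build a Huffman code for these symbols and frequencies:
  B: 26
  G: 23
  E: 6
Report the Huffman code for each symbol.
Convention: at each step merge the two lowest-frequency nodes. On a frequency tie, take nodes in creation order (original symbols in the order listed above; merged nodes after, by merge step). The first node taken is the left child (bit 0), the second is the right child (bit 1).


Huffman tree construction:
Step 1: Merge E(6) + G(23) = 29
Step 2: Merge B(26) + (E+G)(29) = 55
Read each symbol's code off the tree from the root (left child = 0, right child = 1).

Codes:
  B: 0 (length 1)
  G: 11 (length 2)
  E: 10 (length 2)
Average code length: 84/55 = 1.5273 bits/symbol


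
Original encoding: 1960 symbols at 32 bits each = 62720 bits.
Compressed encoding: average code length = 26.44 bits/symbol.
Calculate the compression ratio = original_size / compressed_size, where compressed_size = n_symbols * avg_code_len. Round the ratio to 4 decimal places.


original_size = n_symbols * orig_bits = 1960 * 32 = 62720 bits
compressed_size = n_symbols * avg_code_len = 1960 * 26.44 = 51822.4 bits
ratio = original_size / compressed_size = 62720 / 51822.4 = 1.2103

Compression ratio = 1.2103


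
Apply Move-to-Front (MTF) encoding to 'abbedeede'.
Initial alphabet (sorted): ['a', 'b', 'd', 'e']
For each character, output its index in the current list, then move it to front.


MTF encoding:
'a': index 0 in ['a', 'b', 'd', 'e'] -> ['a', 'b', 'd', 'e']
'b': index 1 in ['a', 'b', 'd', 'e'] -> ['b', 'a', 'd', 'e']
'b': index 0 in ['b', 'a', 'd', 'e'] -> ['b', 'a', 'd', 'e']
'e': index 3 in ['b', 'a', 'd', 'e'] -> ['e', 'b', 'a', 'd']
'd': index 3 in ['e', 'b', 'a', 'd'] -> ['d', 'e', 'b', 'a']
'e': index 1 in ['d', 'e', 'b', 'a'] -> ['e', 'd', 'b', 'a']
'e': index 0 in ['e', 'd', 'b', 'a'] -> ['e', 'd', 'b', 'a']
'd': index 1 in ['e', 'd', 'b', 'a'] -> ['d', 'e', 'b', 'a']
'e': index 1 in ['d', 'e', 'b', 'a'] -> ['e', 'd', 'b', 'a']


Output: [0, 1, 0, 3, 3, 1, 0, 1, 1]


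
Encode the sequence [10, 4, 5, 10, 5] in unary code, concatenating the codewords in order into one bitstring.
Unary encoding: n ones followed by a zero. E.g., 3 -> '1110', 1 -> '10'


Encode each number as n ones followed by a terminating 0:
  10 -> 11111111110 (11 bits)
  4 -> 11110 (5 bits)
  5 -> 111110 (6 bits)
  10 -> 11111111110 (11 bits)
  5 -> 111110 (6 bits)
Total length = 11 + 5 + 6 + 11 + 6 = 39 bits.

Unary([10, 4, 5, 10, 5]) = 111111111101111011111011111111110111110 (39 bits)


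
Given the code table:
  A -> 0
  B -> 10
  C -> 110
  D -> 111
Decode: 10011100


Decoding:
10 -> B
0 -> A
111 -> D
0 -> A
0 -> A


Result: BADAA


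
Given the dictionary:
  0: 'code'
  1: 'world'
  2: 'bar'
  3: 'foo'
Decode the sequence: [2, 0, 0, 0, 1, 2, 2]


Look up each index in the dictionary:
  2 -> 'bar'
  0 -> 'code'
  0 -> 'code'
  0 -> 'code'
  1 -> 'world'
  2 -> 'bar'
  2 -> 'bar'

Decoded: "bar code code code world bar bar"


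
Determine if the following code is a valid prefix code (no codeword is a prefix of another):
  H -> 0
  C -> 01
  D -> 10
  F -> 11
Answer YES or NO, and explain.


Checking each pair (does one codeword prefix another?):
  H='0' vs C='01': prefix -- VIOLATION

NO -- this is NOT a valid prefix code. H (0) is a prefix of C (01).


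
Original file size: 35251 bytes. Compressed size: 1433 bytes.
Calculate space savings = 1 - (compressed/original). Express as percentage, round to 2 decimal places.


ratio = compressed/original = 1433/35251 = 0.040651
savings = 1 - ratio = 1 - 0.040651 = 0.959349
as a percentage: 0.959349 * 100 = 95.93%

Space savings = 1 - 1433/35251 = 95.93%


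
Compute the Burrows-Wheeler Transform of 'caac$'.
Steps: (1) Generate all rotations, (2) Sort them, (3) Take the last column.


Rotations (sorted):
  0: $caac -> last char: c
  1: aac$c -> last char: c
  2: ac$ca -> last char: a
  3: c$caa -> last char: a
  4: caac$ -> last char: $


BWT = ccaa$


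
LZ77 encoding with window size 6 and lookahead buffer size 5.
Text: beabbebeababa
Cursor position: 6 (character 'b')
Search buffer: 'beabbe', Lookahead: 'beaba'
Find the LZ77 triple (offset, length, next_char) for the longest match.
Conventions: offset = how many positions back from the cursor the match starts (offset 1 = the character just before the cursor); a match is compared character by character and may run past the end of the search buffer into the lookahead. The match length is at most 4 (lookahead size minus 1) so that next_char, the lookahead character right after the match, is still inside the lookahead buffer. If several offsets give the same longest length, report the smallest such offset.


Try each offset into the search buffer:
  offset=1 (pos 5, char 'e'): match length 0
  offset=2 (pos 4, char 'b'): match length 2
  offset=3 (pos 3, char 'b'): match length 1
  offset=4 (pos 2, char 'a'): match length 0
  offset=5 (pos 1, char 'e'): match length 0
  offset=6 (pos 0, char 'b'): match length 4
Longest match has length 4 at offset 6.
next_char = character at position 6 + 4 = 10 -> 'a'

Best match: offset=6, length=4 (matching 'beab' starting at position 0)
LZ77 triple: (6, 4, 'a')


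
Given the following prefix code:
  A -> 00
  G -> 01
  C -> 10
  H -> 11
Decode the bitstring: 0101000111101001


Decoding step by step:
Bits 01 -> G
Bits 01 -> G
Bits 00 -> A
Bits 01 -> G
Bits 11 -> H
Bits 10 -> C
Bits 10 -> C
Bits 01 -> G


Decoded message: GGAGHCCG


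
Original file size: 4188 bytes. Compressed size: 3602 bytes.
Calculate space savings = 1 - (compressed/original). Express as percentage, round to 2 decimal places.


ratio = compressed/original = 3602/4188 = 0.860076
savings = 1 - ratio = 1 - 0.860076 = 0.139924
as a percentage: 0.139924 * 100 = 13.99%

Space savings = 1 - 3602/4188 = 13.99%


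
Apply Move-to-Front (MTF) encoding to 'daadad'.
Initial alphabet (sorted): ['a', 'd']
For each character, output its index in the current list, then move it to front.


MTF encoding:
'd': index 1 in ['a', 'd'] -> ['d', 'a']
'a': index 1 in ['d', 'a'] -> ['a', 'd']
'a': index 0 in ['a', 'd'] -> ['a', 'd']
'd': index 1 in ['a', 'd'] -> ['d', 'a']
'a': index 1 in ['d', 'a'] -> ['a', 'd']
'd': index 1 in ['a', 'd'] -> ['d', 'a']


Output: [1, 1, 0, 1, 1, 1]


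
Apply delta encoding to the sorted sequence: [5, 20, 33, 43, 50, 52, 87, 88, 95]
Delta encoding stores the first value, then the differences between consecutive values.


First value: 5
Deltas:
  20 - 5 = 15
  33 - 20 = 13
  43 - 33 = 10
  50 - 43 = 7
  52 - 50 = 2
  87 - 52 = 35
  88 - 87 = 1
  95 - 88 = 7


Delta encoded: [5, 15, 13, 10, 7, 2, 35, 1, 7]


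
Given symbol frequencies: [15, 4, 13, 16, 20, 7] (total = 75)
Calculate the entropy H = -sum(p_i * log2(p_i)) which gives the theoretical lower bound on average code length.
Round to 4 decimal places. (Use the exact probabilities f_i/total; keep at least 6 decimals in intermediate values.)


Per-symbol terms -p_i * log2(p_i) with p_i = f_i/75:
  p = 15/75 = 0.200000: log2(p) = -2.321928, -p*log2(p) = 0.464386
  p = 4/75 = 0.053333: log2(p) = -4.228819, -p*log2(p) = 0.225537
  p = 13/75 = 0.173333: log2(p) = -2.528379, -p*log2(p) = 0.438252
  p = 16/75 = 0.213333: log2(p) = -2.228819, -p*log2(p) = 0.475481
  p = 20/75 = 0.266667: log2(p) = -1.906891, -p*log2(p) = 0.508504
  p = 7/75 = 0.093333: log2(p) = -3.421464, -p*log2(p) = 0.319337
H = 0.464386 + 0.225537 + 0.438252 + 0.475481 + 0.508504 + 0.319337 = 2.431497

H = 2.4315 bits/symbol


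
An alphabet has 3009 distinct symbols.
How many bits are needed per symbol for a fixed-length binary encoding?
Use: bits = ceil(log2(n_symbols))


log2(3009) = 11.5551
Bracket: 2^11 = 2048 < 3009 <= 2^12 = 4096
So ceil(log2(3009)) = 12

bits = ceil(log2(3009)) = ceil(11.5551) = 12 bits


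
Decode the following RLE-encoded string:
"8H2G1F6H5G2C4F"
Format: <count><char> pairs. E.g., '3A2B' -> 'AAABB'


Expanding each <count><char> pair:
  8H -> 'HHHHHHHH'
  2G -> 'GG'
  1F -> 'F'
  6H -> 'HHHHHH'
  5G -> 'GGGGG'
  2C -> 'CC'
  4F -> 'FFFF'

Decoded = HHHHHHHHGGFHHHHHHGGGGGCCFFFF


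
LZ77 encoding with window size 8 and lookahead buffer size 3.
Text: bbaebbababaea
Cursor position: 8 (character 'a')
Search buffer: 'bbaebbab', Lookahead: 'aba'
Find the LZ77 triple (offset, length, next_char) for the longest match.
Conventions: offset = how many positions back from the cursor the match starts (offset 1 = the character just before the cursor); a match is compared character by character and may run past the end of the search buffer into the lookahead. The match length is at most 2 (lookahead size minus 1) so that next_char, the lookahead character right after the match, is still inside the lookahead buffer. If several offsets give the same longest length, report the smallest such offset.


Try each offset into the search buffer:
  offset=1 (pos 7, char 'b'): match length 0
  offset=2 (pos 6, char 'a'): match length 2
  offset=3 (pos 5, char 'b'): match length 0
  offset=4 (pos 4, char 'b'): match length 0
  offset=5 (pos 3, char 'e'): match length 0
  offset=6 (pos 2, char 'a'): match length 1
  offset=7 (pos 1, char 'b'): match length 0
  offset=8 (pos 0, char 'b'): match length 0
Longest match has length 2 at offset 2.
next_char = character at position 8 + 2 = 10 -> 'a'

Best match: offset=2, length=2 (matching 'ab' starting at position 6)
LZ77 triple: (2, 2, 'a')


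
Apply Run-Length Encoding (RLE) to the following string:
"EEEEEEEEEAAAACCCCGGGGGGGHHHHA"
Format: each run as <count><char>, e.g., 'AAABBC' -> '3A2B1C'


Scanning runs left to right:
  i=0: run of 'E' x 9 -> '9E'
  i=9: run of 'A' x 4 -> '4A'
  i=13: run of 'C' x 4 -> '4C'
  i=17: run of 'G' x 7 -> '7G'
  i=24: run of 'H' x 4 -> '4H'
  i=28: run of 'A' x 1 -> '1A'

RLE = 9E4A4C7G4H1A


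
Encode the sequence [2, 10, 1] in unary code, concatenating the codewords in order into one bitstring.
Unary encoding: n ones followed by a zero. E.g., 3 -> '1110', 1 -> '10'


Encode each number as n ones followed by a terminating 0:
  2 -> 110 (3 bits)
  10 -> 11111111110 (11 bits)
  1 -> 10 (2 bits)
Total length = 3 + 11 + 2 = 16 bits.

Unary([2, 10, 1]) = 1101111111111010 (16 bits)


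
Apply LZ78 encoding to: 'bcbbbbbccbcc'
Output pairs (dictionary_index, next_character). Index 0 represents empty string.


LZ78 encoding steps:
Dictionary: {0: ''}
Step 1: w='' (idx 0), next='b' -> output (0, 'b'), add 'b' as idx 1
Step 2: w='' (idx 0), next='c' -> output (0, 'c'), add 'c' as idx 2
Step 3: w='b' (idx 1), next='b' -> output (1, 'b'), add 'bb' as idx 3
Step 4: w='bb' (idx 3), next='b' -> output (3, 'b'), add 'bbb' as idx 4
Step 5: w='c' (idx 2), next='c' -> output (2, 'c'), add 'cc' as idx 5
Step 6: w='b' (idx 1), next='c' -> output (1, 'c'), add 'bc' as idx 6
Step 7: w='c' (idx 2), end of input -> output (2, '')


Encoded: [(0, 'b'), (0, 'c'), (1, 'b'), (3, 'b'), (2, 'c'), (1, 'c'), (2, '')]


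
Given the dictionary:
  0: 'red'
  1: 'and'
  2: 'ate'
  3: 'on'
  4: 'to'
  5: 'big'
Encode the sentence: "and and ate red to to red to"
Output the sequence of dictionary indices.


Look up each word in the dictionary:
  'and' -> 1
  'and' -> 1
  'ate' -> 2
  'red' -> 0
  'to' -> 4
  'to' -> 4
  'red' -> 0
  'to' -> 4

Encoded: [1, 1, 2, 0, 4, 4, 0, 4]


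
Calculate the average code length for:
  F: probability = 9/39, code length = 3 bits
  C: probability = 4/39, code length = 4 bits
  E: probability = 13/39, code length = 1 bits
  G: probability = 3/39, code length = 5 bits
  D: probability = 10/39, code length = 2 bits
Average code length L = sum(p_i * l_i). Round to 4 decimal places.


Weighted contributions p_i * l_i:
  F: (9/39) * 3 = 27/39
  C: (4/39) * 4 = 16/39
  E: (13/39) * 1 = 13/39
  G: (3/39) * 5 = 15/39
  D: (10/39) * 2 = 20/39
Sum = (27 + 16 + 13 + 15 + 20)/39 = 91/39

L = 91/39 = 2.3333 bits/symbol


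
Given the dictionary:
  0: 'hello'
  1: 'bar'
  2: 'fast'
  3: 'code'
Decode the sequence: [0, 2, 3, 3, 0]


Look up each index in the dictionary:
  0 -> 'hello'
  2 -> 'fast'
  3 -> 'code'
  3 -> 'code'
  0 -> 'hello'

Decoded: "hello fast code code hello"


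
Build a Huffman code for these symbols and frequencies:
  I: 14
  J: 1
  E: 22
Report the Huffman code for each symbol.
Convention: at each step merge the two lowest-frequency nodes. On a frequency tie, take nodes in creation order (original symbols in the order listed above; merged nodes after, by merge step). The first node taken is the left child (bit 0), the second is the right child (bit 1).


Huffman tree construction:
Step 1: Merge J(1) + I(14) = 15
Step 2: Merge (J+I)(15) + E(22) = 37
Read each symbol's code off the tree from the root (left child = 0, right child = 1).

Codes:
  I: 01 (length 2)
  J: 00 (length 2)
  E: 1 (length 1)
Average code length: 52/37 = 1.4054 bits/symbol


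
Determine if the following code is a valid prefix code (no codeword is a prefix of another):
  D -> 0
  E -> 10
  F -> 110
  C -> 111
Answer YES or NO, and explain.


Checking each pair (does one codeword prefix another?):
  D='0' vs E='10': no prefix
  D='0' vs F='110': no prefix
  D='0' vs C='111': no prefix
  E='10' vs D='0': no prefix
  E='10' vs F='110': no prefix
  E='10' vs C='111': no prefix
  F='110' vs D='0': no prefix
  F='110' vs E='10': no prefix
  F='110' vs C='111': no prefix
  C='111' vs D='0': no prefix
  C='111' vs E='10': no prefix
  C='111' vs F='110': no prefix
No violation found over all pairs.

YES -- this is a valid prefix code. No codeword is a prefix of any other codeword.


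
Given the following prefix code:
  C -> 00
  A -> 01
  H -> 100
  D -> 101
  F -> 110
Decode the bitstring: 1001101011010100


Decoding step by step:
Bits 100 -> H
Bits 110 -> F
Bits 101 -> D
Bits 101 -> D
Bits 01 -> A
Bits 00 -> C


Decoded message: HFDDAC


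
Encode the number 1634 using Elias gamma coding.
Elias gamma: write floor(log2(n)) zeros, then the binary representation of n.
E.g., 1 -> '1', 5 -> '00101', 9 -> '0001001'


num_bits = floor(log2(1634)) + 1 = 11
leading_zeros = num_bits - 1 = 10
binary(1634) = 11001100010

Elias gamma(1634) = '0000000000' + '11001100010' = 000000000011001100010 (21 bits)


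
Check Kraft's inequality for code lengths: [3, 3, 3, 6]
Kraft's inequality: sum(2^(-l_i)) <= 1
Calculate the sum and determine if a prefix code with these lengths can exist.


Sum = 2^(-3) + 2^(-3) + 2^(-3) + 2^(-6)
    = 0.125 + 0.125 + 0.125 + 0.015625
    = 25/64 = 0.390625
Since 0.390625 <= 1, Kraft's inequality IS satisfied.
A prefix code with these lengths CAN exist.

Kraft sum = 0.390625. Satisfied.


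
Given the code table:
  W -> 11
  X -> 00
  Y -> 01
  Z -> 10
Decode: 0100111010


Decoding:
01 -> Y
00 -> X
11 -> W
10 -> Z
10 -> Z


Result: YXWZZ


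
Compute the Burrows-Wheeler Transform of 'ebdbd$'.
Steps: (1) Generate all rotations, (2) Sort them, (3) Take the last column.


Rotations (sorted):
  0: $ebdbd -> last char: d
  1: bd$ebd -> last char: d
  2: bdbd$e -> last char: e
  3: d$ebdb -> last char: b
  4: dbd$eb -> last char: b
  5: ebdbd$ -> last char: $


BWT = ddebb$


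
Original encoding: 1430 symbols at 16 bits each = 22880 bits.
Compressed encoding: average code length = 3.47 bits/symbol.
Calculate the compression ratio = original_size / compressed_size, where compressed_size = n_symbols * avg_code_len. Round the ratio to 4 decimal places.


original_size = n_symbols * orig_bits = 1430 * 16 = 22880 bits
compressed_size = n_symbols * avg_code_len = 1430 * 3.47 = 4962.1 bits
ratio = original_size / compressed_size = 22880 / 4962.1 = 4.611

Compression ratio = 4.611


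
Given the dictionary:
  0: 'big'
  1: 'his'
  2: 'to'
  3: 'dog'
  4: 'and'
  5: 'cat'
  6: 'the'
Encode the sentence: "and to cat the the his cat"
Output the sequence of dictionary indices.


Look up each word in the dictionary:
  'and' -> 4
  'to' -> 2
  'cat' -> 5
  'the' -> 6
  'the' -> 6
  'his' -> 1
  'cat' -> 5

Encoded: [4, 2, 5, 6, 6, 1, 5]


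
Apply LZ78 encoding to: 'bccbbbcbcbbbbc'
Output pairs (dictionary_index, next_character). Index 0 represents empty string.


LZ78 encoding steps:
Dictionary: {0: ''}
Step 1: w='' (idx 0), next='b' -> output (0, 'b'), add 'b' as idx 1
Step 2: w='' (idx 0), next='c' -> output (0, 'c'), add 'c' as idx 2
Step 3: w='c' (idx 2), next='b' -> output (2, 'b'), add 'cb' as idx 3
Step 4: w='b' (idx 1), next='b' -> output (1, 'b'), add 'bb' as idx 4
Step 5: w='cb' (idx 3), next='c' -> output (3, 'c'), add 'cbc' as idx 5
Step 6: w='bb' (idx 4), next='b' -> output (4, 'b'), add 'bbb' as idx 6
Step 7: w='b' (idx 1), next='c' -> output (1, 'c'), add 'bc' as idx 7


Encoded: [(0, 'b'), (0, 'c'), (2, 'b'), (1, 'b'), (3, 'c'), (4, 'b'), (1, 'c')]


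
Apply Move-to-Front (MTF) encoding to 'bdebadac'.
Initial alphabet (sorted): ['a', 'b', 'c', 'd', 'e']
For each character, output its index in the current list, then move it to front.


MTF encoding:
'b': index 1 in ['a', 'b', 'c', 'd', 'e'] -> ['b', 'a', 'c', 'd', 'e']
'd': index 3 in ['b', 'a', 'c', 'd', 'e'] -> ['d', 'b', 'a', 'c', 'e']
'e': index 4 in ['d', 'b', 'a', 'c', 'e'] -> ['e', 'd', 'b', 'a', 'c']
'b': index 2 in ['e', 'd', 'b', 'a', 'c'] -> ['b', 'e', 'd', 'a', 'c']
'a': index 3 in ['b', 'e', 'd', 'a', 'c'] -> ['a', 'b', 'e', 'd', 'c']
'd': index 3 in ['a', 'b', 'e', 'd', 'c'] -> ['d', 'a', 'b', 'e', 'c']
'a': index 1 in ['d', 'a', 'b', 'e', 'c'] -> ['a', 'd', 'b', 'e', 'c']
'c': index 4 in ['a', 'd', 'b', 'e', 'c'] -> ['c', 'a', 'd', 'b', 'e']


Output: [1, 3, 4, 2, 3, 3, 1, 4]


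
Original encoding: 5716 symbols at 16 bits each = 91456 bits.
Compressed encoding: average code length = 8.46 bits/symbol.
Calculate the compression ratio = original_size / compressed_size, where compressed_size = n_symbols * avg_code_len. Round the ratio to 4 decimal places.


original_size = n_symbols * orig_bits = 5716 * 16 = 91456 bits
compressed_size = n_symbols * avg_code_len = 5716 * 8.46 = 48357.36 bits
ratio = original_size / compressed_size = 91456 / 48357.36 = 1.8913

Compression ratio = 1.8913


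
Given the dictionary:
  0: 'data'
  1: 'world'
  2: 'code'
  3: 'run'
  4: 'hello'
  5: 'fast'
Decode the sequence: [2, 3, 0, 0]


Look up each index in the dictionary:
  2 -> 'code'
  3 -> 'run'
  0 -> 'data'
  0 -> 'data'

Decoded: "code run data data"


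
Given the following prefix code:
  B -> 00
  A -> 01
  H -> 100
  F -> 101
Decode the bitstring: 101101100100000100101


Decoding step by step:
Bits 101 -> F
Bits 101 -> F
Bits 100 -> H
Bits 100 -> H
Bits 00 -> B
Bits 01 -> A
Bits 00 -> B
Bits 101 -> F


Decoded message: FFHHBABF


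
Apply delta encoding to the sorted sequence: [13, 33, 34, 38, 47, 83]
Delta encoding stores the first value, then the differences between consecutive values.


First value: 13
Deltas:
  33 - 13 = 20
  34 - 33 = 1
  38 - 34 = 4
  47 - 38 = 9
  83 - 47 = 36


Delta encoded: [13, 20, 1, 4, 9, 36]


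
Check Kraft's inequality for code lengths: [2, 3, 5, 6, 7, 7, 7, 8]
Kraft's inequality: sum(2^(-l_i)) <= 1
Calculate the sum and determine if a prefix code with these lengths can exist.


Sum = 2^(-2) + 2^(-3) + 2^(-5) + 2^(-6) + 2^(-7) + 2^(-7) + 2^(-7) + 2^(-8)
    = 0.25 + 0.125 + 0.03125 + 0.015625 + 0.0078125 + 0.0078125 + 0.0078125 + 0.00390625
    = 115/256 = 0.44921875
Since 0.44921875 <= 1, Kraft's inequality IS satisfied.
A prefix code with these lengths CAN exist.

Kraft sum = 0.44921875. Satisfied.


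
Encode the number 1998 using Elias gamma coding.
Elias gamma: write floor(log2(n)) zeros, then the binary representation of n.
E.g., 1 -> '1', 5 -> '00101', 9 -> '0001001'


num_bits = floor(log2(1998)) + 1 = 11
leading_zeros = num_bits - 1 = 10
binary(1998) = 11111001110

Elias gamma(1998) = '0000000000' + '11111001110' = 000000000011111001110 (21 bits)


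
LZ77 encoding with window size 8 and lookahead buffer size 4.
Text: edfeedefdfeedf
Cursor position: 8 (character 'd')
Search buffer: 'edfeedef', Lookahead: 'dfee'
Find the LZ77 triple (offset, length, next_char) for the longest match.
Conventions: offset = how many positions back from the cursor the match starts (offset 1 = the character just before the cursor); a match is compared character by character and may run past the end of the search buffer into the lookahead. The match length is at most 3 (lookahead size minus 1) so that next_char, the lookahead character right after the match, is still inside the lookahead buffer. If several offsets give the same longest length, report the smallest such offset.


Try each offset into the search buffer:
  offset=1 (pos 7, char 'f'): match length 0
  offset=2 (pos 6, char 'e'): match length 0
  offset=3 (pos 5, char 'd'): match length 1
  offset=4 (pos 4, char 'e'): match length 0
  offset=5 (pos 3, char 'e'): match length 0
  offset=6 (pos 2, char 'f'): match length 0
  offset=7 (pos 1, char 'd'): match length 3
  offset=8 (pos 0, char 'e'): match length 0
Longest match has length 3 at offset 7.
next_char = character at position 8 + 3 = 11 -> 'e'

Best match: offset=7, length=3 (matching 'dfe' starting at position 1)
LZ77 triple: (7, 3, 'e')


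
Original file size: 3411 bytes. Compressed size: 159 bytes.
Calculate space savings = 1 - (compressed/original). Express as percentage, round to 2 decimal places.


ratio = compressed/original = 159/3411 = 0.046614
savings = 1 - ratio = 1 - 0.046614 = 0.953386
as a percentage: 0.953386 * 100 = 95.34%

Space savings = 1 - 159/3411 = 95.34%


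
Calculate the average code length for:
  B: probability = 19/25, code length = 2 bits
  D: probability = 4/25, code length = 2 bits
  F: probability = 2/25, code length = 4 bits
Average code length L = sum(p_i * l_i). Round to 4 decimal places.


Weighted contributions p_i * l_i:
  B: (19/25) * 2 = 38/25
  D: (4/25) * 2 = 8/25
  F: (2/25) * 4 = 8/25
Sum = (38 + 8 + 8)/25 = 54/25

L = 54/25 = 2.1600 bits/symbol


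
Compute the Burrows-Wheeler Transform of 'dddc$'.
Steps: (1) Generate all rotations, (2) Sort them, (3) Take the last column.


Rotations (sorted):
  0: $dddc -> last char: c
  1: c$ddd -> last char: d
  2: dc$dd -> last char: d
  3: ddc$d -> last char: d
  4: dddc$ -> last char: $


BWT = cddd$


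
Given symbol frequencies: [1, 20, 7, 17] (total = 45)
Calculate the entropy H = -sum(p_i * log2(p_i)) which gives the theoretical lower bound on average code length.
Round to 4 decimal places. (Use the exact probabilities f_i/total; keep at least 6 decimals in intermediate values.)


Per-symbol terms -p_i * log2(p_i) with p_i = f_i/45:
  p = 1/45 = 0.022222: log2(p) = -5.491853, -p*log2(p) = 0.122041
  p = 20/45 = 0.444444: log2(p) = -1.169925, -p*log2(p) = 0.519967
  p = 7/45 = 0.155556: log2(p) = -2.684498, -p*log2(p) = 0.417589
  p = 17/45 = 0.377778: log2(p) = -1.404390, -p*log2(p) = 0.530547
H = 0.122041 + 0.519967 + 0.417589 + 0.530547 = 1.590144

H = 1.5901 bits/symbol


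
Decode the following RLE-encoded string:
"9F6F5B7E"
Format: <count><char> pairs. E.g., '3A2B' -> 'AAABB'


Expanding each <count><char> pair:
  9F -> 'FFFFFFFFF'
  6F -> 'FFFFFF'
  5B -> 'BBBBB'
  7E -> 'EEEEEEE'

Decoded = FFFFFFFFFFFFFFFBBBBBEEEEEEE


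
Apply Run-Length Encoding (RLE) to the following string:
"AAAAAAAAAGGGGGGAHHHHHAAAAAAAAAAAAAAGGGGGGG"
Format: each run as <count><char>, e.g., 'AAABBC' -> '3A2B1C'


Scanning runs left to right:
  i=0: run of 'A' x 9 -> '9A'
  i=9: run of 'G' x 6 -> '6G'
  i=15: run of 'A' x 1 -> '1A'
  i=16: run of 'H' x 5 -> '5H'
  i=21: run of 'A' x 14 -> '14A'
  i=35: run of 'G' x 7 -> '7G'

RLE = 9A6G1A5H14A7G


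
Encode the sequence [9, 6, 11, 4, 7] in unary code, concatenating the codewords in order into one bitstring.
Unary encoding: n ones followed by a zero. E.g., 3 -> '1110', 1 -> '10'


Encode each number as n ones followed by a terminating 0:
  9 -> 1111111110 (10 bits)
  6 -> 1111110 (7 bits)
  11 -> 111111111110 (12 bits)
  4 -> 11110 (5 bits)
  7 -> 11111110 (8 bits)
Total length = 10 + 7 + 12 + 5 + 8 = 42 bits.

Unary([9, 6, 11, 4, 7]) = 111111111011111101111111111101111011111110 (42 bits)


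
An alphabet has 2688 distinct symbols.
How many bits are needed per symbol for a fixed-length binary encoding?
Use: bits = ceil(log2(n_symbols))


log2(2688) = 11.3923
Bracket: 2^11 = 2048 < 2688 <= 2^12 = 4096
So ceil(log2(2688)) = 12

bits = ceil(log2(2688)) = ceil(11.3923) = 12 bits


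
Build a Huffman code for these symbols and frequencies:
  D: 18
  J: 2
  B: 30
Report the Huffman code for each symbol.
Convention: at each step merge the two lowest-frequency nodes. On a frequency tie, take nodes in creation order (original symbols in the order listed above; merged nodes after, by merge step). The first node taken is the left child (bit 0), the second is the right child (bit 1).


Huffman tree construction:
Step 1: Merge J(2) + D(18) = 20
Step 2: Merge (J+D)(20) + B(30) = 50
Read each symbol's code off the tree from the root (left child = 0, right child = 1).

Codes:
  D: 01 (length 2)
  J: 00 (length 2)
  B: 1 (length 1)
Average code length: 70/50 = 1.4000 bits/symbol


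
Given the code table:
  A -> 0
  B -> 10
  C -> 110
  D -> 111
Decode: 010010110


Decoding:
0 -> A
10 -> B
0 -> A
10 -> B
110 -> C


Result: ABABC


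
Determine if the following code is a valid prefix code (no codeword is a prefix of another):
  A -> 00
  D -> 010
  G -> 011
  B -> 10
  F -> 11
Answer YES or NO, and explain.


Checking each pair (does one codeword prefix another?):
  A='00' vs D='010': no prefix
  A='00' vs G='011': no prefix
  A='00' vs B='10': no prefix
  A='00' vs F='11': no prefix
  D='010' vs A='00': no prefix
  D='010' vs G='011': no prefix
  D='010' vs B='10': no prefix
  D='010' vs F='11': no prefix
  G='011' vs A='00': no prefix
  G='011' vs D='010': no prefix
  G='011' vs B='10': no prefix
  G='011' vs F='11': no prefix
  B='10' vs A='00': no prefix
  B='10' vs D='010': no prefix
  B='10' vs G='011': no prefix
  B='10' vs F='11': no prefix
  F='11' vs A='00': no prefix
  F='11' vs D='010': no prefix
  F='11' vs G='011': no prefix
  F='11' vs B='10': no prefix
No violation found over all pairs.

YES -- this is a valid prefix code. No codeword is a prefix of any other codeword.


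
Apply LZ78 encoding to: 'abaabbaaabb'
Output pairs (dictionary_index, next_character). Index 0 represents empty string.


LZ78 encoding steps:
Dictionary: {0: ''}
Step 1: w='' (idx 0), next='a' -> output (0, 'a'), add 'a' as idx 1
Step 2: w='' (idx 0), next='b' -> output (0, 'b'), add 'b' as idx 2
Step 3: w='a' (idx 1), next='a' -> output (1, 'a'), add 'aa' as idx 3
Step 4: w='b' (idx 2), next='b' -> output (2, 'b'), add 'bb' as idx 4
Step 5: w='aa' (idx 3), next='a' -> output (3, 'a'), add 'aaa' as idx 5
Step 6: w='bb' (idx 4), end of input -> output (4, '')


Encoded: [(0, 'a'), (0, 'b'), (1, 'a'), (2, 'b'), (3, 'a'), (4, '')]


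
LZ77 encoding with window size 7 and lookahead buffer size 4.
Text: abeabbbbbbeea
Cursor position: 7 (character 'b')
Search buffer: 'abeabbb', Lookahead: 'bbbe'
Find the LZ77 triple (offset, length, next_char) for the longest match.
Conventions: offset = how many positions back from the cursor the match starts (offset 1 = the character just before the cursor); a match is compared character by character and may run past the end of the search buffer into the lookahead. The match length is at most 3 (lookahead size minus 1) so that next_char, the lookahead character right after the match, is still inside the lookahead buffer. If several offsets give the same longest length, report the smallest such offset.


Try each offset into the search buffer:
  offset=1 (pos 6, char 'b'): match length 3
  offset=2 (pos 5, char 'b'): match length 3
  offset=3 (pos 4, char 'b'): match length 3
  offset=4 (pos 3, char 'a'): match length 0
  offset=5 (pos 2, char 'e'): match length 0
  offset=6 (pos 1, char 'b'): match length 1
  offset=7 (pos 0, char 'a'): match length 0
Longest match has length 3, found at offsets 1, 2, 3; take the smallest, offset 1.
next_char = character at position 7 + 3 = 10 -> 'e'

Best match: offset=1, length=3 (matching 'bbb' starting at position 6)
LZ77 triple: (1, 3, 'e')


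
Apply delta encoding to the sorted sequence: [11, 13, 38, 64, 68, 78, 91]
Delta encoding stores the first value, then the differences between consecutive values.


First value: 11
Deltas:
  13 - 11 = 2
  38 - 13 = 25
  64 - 38 = 26
  68 - 64 = 4
  78 - 68 = 10
  91 - 78 = 13


Delta encoded: [11, 2, 25, 26, 4, 10, 13]


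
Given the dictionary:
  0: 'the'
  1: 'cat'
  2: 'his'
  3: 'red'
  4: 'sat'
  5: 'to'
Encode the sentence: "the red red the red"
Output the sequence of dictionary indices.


Look up each word in the dictionary:
  'the' -> 0
  'red' -> 3
  'red' -> 3
  'the' -> 0
  'red' -> 3

Encoded: [0, 3, 3, 0, 3]


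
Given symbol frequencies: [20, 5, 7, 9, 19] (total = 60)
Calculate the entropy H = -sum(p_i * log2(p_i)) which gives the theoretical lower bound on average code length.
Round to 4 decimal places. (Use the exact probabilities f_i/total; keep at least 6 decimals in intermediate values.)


Per-symbol terms -p_i * log2(p_i) with p_i = f_i/60:
  p = 20/60 = 0.333333: log2(p) = -1.584963, -p*log2(p) = 0.528321
  p = 5/60 = 0.083333: log2(p) = -3.584963, -p*log2(p) = 0.298747
  p = 7/60 = 0.116667: log2(p) = -3.099536, -p*log2(p) = 0.361612
  p = 9/60 = 0.150000: log2(p) = -2.736966, -p*log2(p) = 0.410545
  p = 19/60 = 0.316667: log2(p) = -1.658963, -p*log2(p) = 0.525338
H = 0.528321 + 0.298747 + 0.361612 + 0.410545 + 0.525338 = 2.124563

H = 2.1246 bits/symbol


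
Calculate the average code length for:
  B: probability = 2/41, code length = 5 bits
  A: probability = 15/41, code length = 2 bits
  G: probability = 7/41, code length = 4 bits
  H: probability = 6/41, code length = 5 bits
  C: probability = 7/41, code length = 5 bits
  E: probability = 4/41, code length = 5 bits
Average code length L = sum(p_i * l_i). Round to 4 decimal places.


Weighted contributions p_i * l_i:
  B: (2/41) * 5 = 10/41
  A: (15/41) * 2 = 30/41
  G: (7/41) * 4 = 28/41
  H: (6/41) * 5 = 30/41
  C: (7/41) * 5 = 35/41
  E: (4/41) * 5 = 20/41
Sum = (10 + 30 + 28 + 30 + 35 + 20)/41 = 153/41

L = 153/41 = 3.7317 bits/symbol


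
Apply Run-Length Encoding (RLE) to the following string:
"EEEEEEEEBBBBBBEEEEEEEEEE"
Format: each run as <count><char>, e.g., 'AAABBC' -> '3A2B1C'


Scanning runs left to right:
  i=0: run of 'E' x 8 -> '8E'
  i=8: run of 'B' x 6 -> '6B'
  i=14: run of 'E' x 10 -> '10E'

RLE = 8E6B10E


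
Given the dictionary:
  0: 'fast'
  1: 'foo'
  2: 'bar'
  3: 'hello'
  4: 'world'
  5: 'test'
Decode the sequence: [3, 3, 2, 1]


Look up each index in the dictionary:
  3 -> 'hello'
  3 -> 'hello'
  2 -> 'bar'
  1 -> 'foo'

Decoded: "hello hello bar foo"


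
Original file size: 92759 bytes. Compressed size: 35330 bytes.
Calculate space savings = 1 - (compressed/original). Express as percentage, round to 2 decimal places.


ratio = compressed/original = 35330/92759 = 0.380879
savings = 1 - ratio = 1 - 0.380879 = 0.619121
as a percentage: 0.619121 * 100 = 61.91%

Space savings = 1 - 35330/92759 = 61.91%


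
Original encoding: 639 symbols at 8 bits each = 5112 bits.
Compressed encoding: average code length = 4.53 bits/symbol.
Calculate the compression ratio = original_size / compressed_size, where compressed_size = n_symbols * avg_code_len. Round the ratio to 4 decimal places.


original_size = n_symbols * orig_bits = 639 * 8 = 5112 bits
compressed_size = n_symbols * avg_code_len = 639 * 4.53 = 2894.67 bits
ratio = original_size / compressed_size = 5112 / 2894.67 = 1.766

Compression ratio = 1.766


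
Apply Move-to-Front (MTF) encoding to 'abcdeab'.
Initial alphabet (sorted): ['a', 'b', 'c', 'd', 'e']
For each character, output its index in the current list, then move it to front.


MTF encoding:
'a': index 0 in ['a', 'b', 'c', 'd', 'e'] -> ['a', 'b', 'c', 'd', 'e']
'b': index 1 in ['a', 'b', 'c', 'd', 'e'] -> ['b', 'a', 'c', 'd', 'e']
'c': index 2 in ['b', 'a', 'c', 'd', 'e'] -> ['c', 'b', 'a', 'd', 'e']
'd': index 3 in ['c', 'b', 'a', 'd', 'e'] -> ['d', 'c', 'b', 'a', 'e']
'e': index 4 in ['d', 'c', 'b', 'a', 'e'] -> ['e', 'd', 'c', 'b', 'a']
'a': index 4 in ['e', 'd', 'c', 'b', 'a'] -> ['a', 'e', 'd', 'c', 'b']
'b': index 4 in ['a', 'e', 'd', 'c', 'b'] -> ['b', 'a', 'e', 'd', 'c']


Output: [0, 1, 2, 3, 4, 4, 4]


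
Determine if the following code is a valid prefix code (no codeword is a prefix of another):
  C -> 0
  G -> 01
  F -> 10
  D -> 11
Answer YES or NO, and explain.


Checking each pair (does one codeword prefix another?):
  C='0' vs G='01': prefix -- VIOLATION

NO -- this is NOT a valid prefix code. C (0) is a prefix of G (01).


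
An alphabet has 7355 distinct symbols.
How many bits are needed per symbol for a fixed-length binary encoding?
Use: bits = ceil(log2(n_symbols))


log2(7355) = 12.8445
Bracket: 2^12 = 4096 < 7355 <= 2^13 = 8192
So ceil(log2(7355)) = 13

bits = ceil(log2(7355)) = ceil(12.8445) = 13 bits


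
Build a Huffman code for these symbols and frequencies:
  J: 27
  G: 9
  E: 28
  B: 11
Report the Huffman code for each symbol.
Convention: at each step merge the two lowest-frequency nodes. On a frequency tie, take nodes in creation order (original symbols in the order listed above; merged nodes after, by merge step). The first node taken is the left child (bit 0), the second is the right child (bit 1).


Huffman tree construction:
Step 1: Merge G(9) + B(11) = 20
Step 2: Merge (G+B)(20) + J(27) = 47
Step 3: Merge E(28) + ((G+B)+J)(47) = 75
Read each symbol's code off the tree from the root (left child = 0, right child = 1).

Codes:
  J: 11 (length 2)
  G: 100 (length 3)
  E: 0 (length 1)
  B: 101 (length 3)
Average code length: 142/75 = 1.8933 bits/symbol


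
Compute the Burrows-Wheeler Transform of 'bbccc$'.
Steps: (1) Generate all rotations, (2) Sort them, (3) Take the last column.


Rotations (sorted):
  0: $bbccc -> last char: c
  1: bbccc$ -> last char: $
  2: bccc$b -> last char: b
  3: c$bbcc -> last char: c
  4: cc$bbc -> last char: c
  5: ccc$bb -> last char: b


BWT = c$bccb


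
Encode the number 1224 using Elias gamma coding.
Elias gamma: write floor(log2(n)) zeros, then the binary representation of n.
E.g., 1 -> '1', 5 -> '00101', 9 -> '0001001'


num_bits = floor(log2(1224)) + 1 = 11
leading_zeros = num_bits - 1 = 10
binary(1224) = 10011001000

Elias gamma(1224) = '0000000000' + '10011001000' = 000000000010011001000 (21 bits)


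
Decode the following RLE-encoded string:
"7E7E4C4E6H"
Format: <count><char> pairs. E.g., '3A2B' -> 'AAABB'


Expanding each <count><char> pair:
  7E -> 'EEEEEEE'
  7E -> 'EEEEEEE'
  4C -> 'CCCC'
  4E -> 'EEEE'
  6H -> 'HHHHHH'

Decoded = EEEEEEEEEEEEEECCCCEEEEHHHHHH


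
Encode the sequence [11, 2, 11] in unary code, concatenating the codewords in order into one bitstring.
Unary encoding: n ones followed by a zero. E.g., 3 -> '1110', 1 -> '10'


Encode each number as n ones followed by a terminating 0:
  11 -> 111111111110 (12 bits)
  2 -> 110 (3 bits)
  11 -> 111111111110 (12 bits)
Total length = 12 + 3 + 12 = 27 bits.

Unary([11, 2, 11]) = 111111111110110111111111110 (27 bits)


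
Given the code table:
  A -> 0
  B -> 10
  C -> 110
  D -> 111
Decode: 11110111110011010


Decoding:
111 -> D
10 -> B
111 -> D
110 -> C
0 -> A
110 -> C
10 -> B


Result: DBDCACB


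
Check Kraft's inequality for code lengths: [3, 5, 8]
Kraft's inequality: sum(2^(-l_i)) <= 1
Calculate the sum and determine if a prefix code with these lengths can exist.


Sum = 2^(-3) + 2^(-5) + 2^(-8)
    = 0.125 + 0.03125 + 0.00390625
    = 41/256 = 0.16015625
Since 0.16015625 <= 1, Kraft's inequality IS satisfied.
A prefix code with these lengths CAN exist.

Kraft sum = 0.16015625. Satisfied.


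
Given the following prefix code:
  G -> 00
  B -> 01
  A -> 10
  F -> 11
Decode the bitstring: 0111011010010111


Decoding step by step:
Bits 01 -> B
Bits 11 -> F
Bits 01 -> B
Bits 10 -> A
Bits 10 -> A
Bits 01 -> B
Bits 01 -> B
Bits 11 -> F


Decoded message: BFBAABBF


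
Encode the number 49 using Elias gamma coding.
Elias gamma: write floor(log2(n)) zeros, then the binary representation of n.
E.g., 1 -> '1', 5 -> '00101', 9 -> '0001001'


num_bits = floor(log2(49)) + 1 = 6
leading_zeros = num_bits - 1 = 5
binary(49) = 110001

Elias gamma(49) = '00000' + '110001' = 00000110001 (11 bits)


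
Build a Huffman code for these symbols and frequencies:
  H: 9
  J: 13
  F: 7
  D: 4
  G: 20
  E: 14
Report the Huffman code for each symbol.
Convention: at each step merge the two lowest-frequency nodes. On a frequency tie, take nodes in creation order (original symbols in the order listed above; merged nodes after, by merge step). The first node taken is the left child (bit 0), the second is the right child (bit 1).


Huffman tree construction:
Step 1: Merge D(4) + F(7) = 11
Step 2: Merge H(9) + (D+F)(11) = 20
Step 3: Merge J(13) + E(14) = 27
Step 4: Merge G(20) + (H+(D+F))(20) = 40
Step 5: Merge (J+E)(27) + (G+(H+(D+F)))(40) = 67
Read each symbol's code off the tree from the root (left child = 0, right child = 1).

Codes:
  H: 110 (length 3)
  J: 00 (length 2)
  F: 1111 (length 4)
  D: 1110 (length 4)
  G: 10 (length 2)
  E: 01 (length 2)
Average code length: 165/67 = 2.4627 bits/symbol


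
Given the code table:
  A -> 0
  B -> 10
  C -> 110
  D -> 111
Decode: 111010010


Decoding:
111 -> D
0 -> A
10 -> B
0 -> A
10 -> B


Result: DABAB


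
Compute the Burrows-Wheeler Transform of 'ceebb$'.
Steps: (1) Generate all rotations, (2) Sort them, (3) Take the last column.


Rotations (sorted):
  0: $ceebb -> last char: b
  1: b$ceeb -> last char: b
  2: bb$cee -> last char: e
  3: ceebb$ -> last char: $
  4: ebb$ce -> last char: e
  5: eebb$c -> last char: c


BWT = bbe$ec


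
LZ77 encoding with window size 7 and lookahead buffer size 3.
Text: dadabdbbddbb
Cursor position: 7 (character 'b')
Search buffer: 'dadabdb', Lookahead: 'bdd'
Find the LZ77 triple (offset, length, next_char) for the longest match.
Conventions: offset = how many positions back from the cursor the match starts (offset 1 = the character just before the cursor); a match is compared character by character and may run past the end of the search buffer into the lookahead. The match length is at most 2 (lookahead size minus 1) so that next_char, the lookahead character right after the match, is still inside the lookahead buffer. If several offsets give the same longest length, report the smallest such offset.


Try each offset into the search buffer:
  offset=1 (pos 6, char 'b'): match length 1
  offset=2 (pos 5, char 'd'): match length 0
  offset=3 (pos 4, char 'b'): match length 2
  offset=4 (pos 3, char 'a'): match length 0
  offset=5 (pos 2, char 'd'): match length 0
  offset=6 (pos 1, char 'a'): match length 0
  offset=7 (pos 0, char 'd'): match length 0
Longest match has length 2 at offset 3.
next_char = character at position 7 + 2 = 9 -> 'd'

Best match: offset=3, length=2 (matching 'bd' starting at position 4)
LZ77 triple: (3, 2, 'd')


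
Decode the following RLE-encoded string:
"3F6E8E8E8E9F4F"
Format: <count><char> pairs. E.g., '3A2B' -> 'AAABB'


Expanding each <count><char> pair:
  3F -> 'FFF'
  6E -> 'EEEEEE'
  8E -> 'EEEEEEEE'
  8E -> 'EEEEEEEE'
  8E -> 'EEEEEEEE'
  9F -> 'FFFFFFFFF'
  4F -> 'FFFF'

Decoded = FFFEEEEEEEEEEEEEEEEEEEEEEEEEEEEEEFFFFFFFFFFFFF
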